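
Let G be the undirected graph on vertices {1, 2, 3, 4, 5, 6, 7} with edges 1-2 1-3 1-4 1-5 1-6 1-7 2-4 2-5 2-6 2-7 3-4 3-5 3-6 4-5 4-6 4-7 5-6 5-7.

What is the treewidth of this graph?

A width-4 tree decomposition is:
Bags: B1 = {1, 3, 4, 5, 6}  B2 = {1, 2, 4, 5, 6}  B3 = {1, 2, 4, 5, 7}
Tree: B1–B2, B2–B3
The largest bag has 5 vertices, giving width 4; this decomposition certifies tw(G) ≤ 4. Conversely, {1, 2, 4, 5, 6} is a clique of size 5, and the vertices of any clique must share a bag in every tree decomposition; so some bag has ≥ 5 vertices and tw(G) ≥ 4. Combining the bounds, tw(G) = 4.

4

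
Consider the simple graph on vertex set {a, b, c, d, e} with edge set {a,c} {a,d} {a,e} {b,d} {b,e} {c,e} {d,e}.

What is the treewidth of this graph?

2

A width-2 tree decomposition is:
Bags: B1 = {a, d, e}  B2 = {b, d, e}  B3 = {a, c, e}
Tree: B1–B2, B1–B3
Each bag holds 3 vertices, so the decomposition has width 2, which upper-bounds the treewidth. On the other hand G contains the 3-clique {a, d, e}. A clique must lie in a single bag of any decomposition, so no decomposition can have width below 2. Therefore the treewidth is 2.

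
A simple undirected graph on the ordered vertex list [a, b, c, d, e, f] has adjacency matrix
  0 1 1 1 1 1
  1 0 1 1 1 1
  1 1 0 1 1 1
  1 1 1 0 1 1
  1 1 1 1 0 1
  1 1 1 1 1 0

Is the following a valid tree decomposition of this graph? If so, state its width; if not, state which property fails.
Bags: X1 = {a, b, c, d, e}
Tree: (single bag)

A tree decomposition must satisfy three properties: every vertex lies in some bag; for every edge, both endpoints lie together in some bag; and for every vertex, the bags containing it form a connected subtree. Here vertex f appears in no bag, so the decomposition is invalid.

No — vertex f appears in no bag.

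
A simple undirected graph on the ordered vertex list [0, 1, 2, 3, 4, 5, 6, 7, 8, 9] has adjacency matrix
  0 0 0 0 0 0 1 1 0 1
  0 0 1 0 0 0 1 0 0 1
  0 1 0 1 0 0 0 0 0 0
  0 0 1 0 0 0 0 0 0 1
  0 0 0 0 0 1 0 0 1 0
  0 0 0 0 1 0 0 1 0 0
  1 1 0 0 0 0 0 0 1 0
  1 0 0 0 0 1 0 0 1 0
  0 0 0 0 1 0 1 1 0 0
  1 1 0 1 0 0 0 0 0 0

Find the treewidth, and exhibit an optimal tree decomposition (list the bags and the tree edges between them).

Treewidth 2.
Bags: B1 = {4, 5, 8}  B2 = {5, 7, 8}  B3 = {6, 7, 8}  B4 = {0, 6, 7}  B5 = {0, 1, 6}  B6 = {0, 1, 9}  B7 = {1, 2, 9}  B8 = {2, 3, 9}
Tree: B1–B2, B2–B3, B3–B4, B4–B5, B5–B6, B6–B7, B7–B8

The largest bag has 3 vertices, giving width 2; this decomposition certifies tw(G) ≤ 2. For the lower bound, G contains the cycle 4–5–7–8–4, so G is not a forest; only forests have treewidth ≤ 1, hence tw(G) ≥ 2. Therefore the treewidth is 2.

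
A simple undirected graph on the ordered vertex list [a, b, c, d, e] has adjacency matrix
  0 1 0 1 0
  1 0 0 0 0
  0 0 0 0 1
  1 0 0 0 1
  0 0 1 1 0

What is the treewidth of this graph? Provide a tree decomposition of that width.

Treewidth 1.
One optimal decomposition is:
Bags: B1 = {a, b}  B2 = {a, d}  B3 = {d, e}  B4 = {c, e}
Tree: B1–B2, B2–B3, B3–B4

Each bag holds 2 vertices, so the decomposition has width 1, which upper-bounds the treewidth. G has an edge, so its treewidth is at least 1. The upper and lower bounds meet at 1, so that is the treewidth.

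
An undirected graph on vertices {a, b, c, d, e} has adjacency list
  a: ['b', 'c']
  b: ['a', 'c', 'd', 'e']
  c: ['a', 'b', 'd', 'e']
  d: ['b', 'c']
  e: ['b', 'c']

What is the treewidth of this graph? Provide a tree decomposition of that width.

Treewidth 2.
One optimal decomposition is:
Bags: B1 = {b, c, d}  B2 = {a, b, c}  B3 = {b, c, e}
Tree: B1–B2, B1–B3

The largest bag has 3 vertices, giving width 2; this decomposition certifies tw(G) ≤ 2. On the other hand G contains the 3-clique {b, c, d}. A clique must lie in a single bag of any decomposition, so no decomposition can have width below 2. Hence tw(G) = 2 exactly.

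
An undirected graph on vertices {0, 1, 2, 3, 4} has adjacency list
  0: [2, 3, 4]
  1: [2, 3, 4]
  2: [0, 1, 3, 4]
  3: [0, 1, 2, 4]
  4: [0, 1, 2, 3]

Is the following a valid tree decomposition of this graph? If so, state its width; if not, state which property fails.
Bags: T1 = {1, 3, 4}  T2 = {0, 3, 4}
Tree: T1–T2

A tree decomposition must satisfy three properties: every vertex lies in some bag; for every edge, both endpoints lie together in some bag; and for every vertex, the bags containing it form a connected subtree. Here vertex 2 appears in no bag, so the decomposition is invalid.

No — vertex 2 appears in no bag.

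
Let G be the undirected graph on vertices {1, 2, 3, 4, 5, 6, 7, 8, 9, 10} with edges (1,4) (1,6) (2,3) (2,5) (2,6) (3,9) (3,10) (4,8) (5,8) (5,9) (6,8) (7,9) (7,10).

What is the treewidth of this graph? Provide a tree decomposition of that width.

The largest bag has 3 vertices, giving width 2; this decomposition certifies tw(G) ≤ 2. The edges 4–1–6–8–4 form a cycle, so G is not a tree and its treewidth is at least 2. Hence tw(G) = 2 exactly.

Treewidth 2.
One optimal decomposition is:
Bags: B1 = {1, 4, 8}  B2 = {1, 6, 8}  B3 = {5, 6, 8}  B4 = {2, 5, 6}  B5 = {2, 5, 9}  B6 = {2, 3, 9}  B7 = {3, 7, 9}  B8 = {3, 7, 10}
Tree: B1–B2, B2–B3, B3–B4, B4–B5, B5–B6, B6–B7, B7–B8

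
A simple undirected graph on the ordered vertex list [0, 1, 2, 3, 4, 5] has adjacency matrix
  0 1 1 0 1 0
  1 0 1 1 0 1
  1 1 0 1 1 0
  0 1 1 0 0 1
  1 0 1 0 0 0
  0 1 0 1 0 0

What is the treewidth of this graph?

2

A width-2 tree decomposition is:
Bags: B1 = {1, 2, 3}  B2 = {0, 1, 2}  B3 = {0, 2, 4}  B4 = {1, 3, 5}
Tree: B1–B2, B2–B3, B1–B4
The largest bag has 3 vertices, giving width 2; this decomposition certifies tw(G) ≤ 2. On the other hand G contains the 3-clique {0, 1, 2}. A clique must lie in a single bag of any decomposition, so no decomposition can have width below 2. Combining the bounds, tw(G) = 2.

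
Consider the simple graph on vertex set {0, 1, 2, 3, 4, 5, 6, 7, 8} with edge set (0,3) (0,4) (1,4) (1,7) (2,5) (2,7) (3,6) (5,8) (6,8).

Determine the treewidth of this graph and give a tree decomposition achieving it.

Each bag holds 3 vertices, so the decomposition has width 2, which upper-bounds the treewidth. For the lower bound, G contains the cycle 5–8–6–3–0–4–1–7–2–5, so G is not a forest; only forests have treewidth ≤ 1, hence tw(G) ≥ 2. Therefore the treewidth is 2.

Treewidth 2.
One optimal decomposition is:
Bags: B1 = {5, 6, 8}  B2 = {3, 5, 6}  B3 = {0, 3, 5}  B4 = {0, 4, 5}  B5 = {1, 4, 5}  B6 = {1, 5, 7}  B7 = {2, 5, 7}
Tree: B1–B2, B2–B3, B3–B4, B4–B5, B5–B6, B6–B7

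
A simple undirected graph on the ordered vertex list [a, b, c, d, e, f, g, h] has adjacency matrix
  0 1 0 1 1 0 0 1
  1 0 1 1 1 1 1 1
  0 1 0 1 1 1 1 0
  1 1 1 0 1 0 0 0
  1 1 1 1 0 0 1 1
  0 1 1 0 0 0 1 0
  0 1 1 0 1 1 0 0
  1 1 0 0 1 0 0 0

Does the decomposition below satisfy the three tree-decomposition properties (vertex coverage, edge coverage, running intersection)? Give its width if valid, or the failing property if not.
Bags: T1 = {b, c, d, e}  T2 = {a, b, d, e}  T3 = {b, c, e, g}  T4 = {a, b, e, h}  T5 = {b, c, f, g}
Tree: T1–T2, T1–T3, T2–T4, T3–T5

Yes; width 3.

Vertex coverage: the bags together contain {a, b, c, d, e, f, g, h}, the full vertex set. Edge coverage: each edge of G has both endpoints in at least one bag. Running intersection: for every vertex, the bags containing it form a connected subtree. All three properties hold, so this is a valid tree decomposition of width max|bag| − 1 = 3, and hence tw(G) ≤ 3.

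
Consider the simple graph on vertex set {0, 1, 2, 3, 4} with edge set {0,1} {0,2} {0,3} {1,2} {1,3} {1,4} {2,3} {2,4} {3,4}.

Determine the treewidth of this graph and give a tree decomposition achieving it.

Each bag holds 4 vertices, so the decomposition has width 3, which upper-bounds the treewidth. For the lower bound, the 4 vertices {0, 1, 2, 3} are pairwise adjacent, and any tree decomposition puts a clique entirely inside one bag — forcing width ≥ 3. The upper and lower bounds meet at 3, so that is the treewidth.

Treewidth 3.
One such decomposition:
Bags: B1 = {0, 1, 2, 3}  B2 = {1, 2, 3, 4}
Tree: B1–B2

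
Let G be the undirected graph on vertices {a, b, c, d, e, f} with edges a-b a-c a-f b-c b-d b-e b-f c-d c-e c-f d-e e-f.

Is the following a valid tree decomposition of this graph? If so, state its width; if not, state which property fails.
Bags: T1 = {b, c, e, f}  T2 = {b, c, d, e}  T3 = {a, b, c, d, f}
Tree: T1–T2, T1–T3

A tree decomposition must satisfy three properties: every vertex lies in some bag; for every edge, both endpoints lie together in some bag; and for every vertex, the bags containing it form a connected subtree. Here bags containing vertex d are not connected in the tree, so the decomposition is invalid.

No — bags containing vertex d are not connected in the tree.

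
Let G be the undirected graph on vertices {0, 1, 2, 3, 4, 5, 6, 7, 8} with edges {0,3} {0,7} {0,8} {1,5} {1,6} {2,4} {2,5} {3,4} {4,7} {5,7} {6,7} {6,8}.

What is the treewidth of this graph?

3

A width-3 tree decomposition is:
Bags: B1 = {1, 2, 4, 5}  B2 = {1, 4, 5, 7}  B3 = {1, 4, 6, 7}  B4 = {3, 4, 6, 7}  B5 = {0, 3, 6, 7}  B6 = {0, 3, 6, 8}
Tree: B1–B2, B2–B3, B3–B4, B4–B5, B5–B6
Every bag has size at most 4, so the width is 4 − 1 = 3 and tw(G) ≤ 3. For the lower bound: the 4 vertex sets {1,2,5}, {4}, {7}, {0,3,6,8} are disjoint, each induces a connected subgraph, and every pair is joined by at least one edge of G. Contracting each set to a single vertex therefore yields K_{4} as a minor, and since treewidth is minor-monotone, tw(G) ≥ tw(K_{4}) = 3. Combining the bounds, tw(G) = 3.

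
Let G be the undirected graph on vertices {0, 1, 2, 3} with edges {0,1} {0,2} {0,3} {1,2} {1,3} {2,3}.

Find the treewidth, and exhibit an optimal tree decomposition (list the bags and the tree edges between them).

A single bag containing all 4 vertices is trivially a valid decomposition of width 3. On the other hand G contains the 4-clique {0, 1, 2, 3}. A clique must lie in a single bag of any decomposition, so no decomposition can have width below 3. Combining the bounds, tw(G) = 3.

Treewidth 3.
Bags: B1 = {0, 1, 2, 3}
Tree: (single bag)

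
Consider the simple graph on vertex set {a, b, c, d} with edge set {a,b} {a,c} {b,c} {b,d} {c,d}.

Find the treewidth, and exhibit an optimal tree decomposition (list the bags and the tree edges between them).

Every bag has size at most 3, so the width is 3 − 1 = 2 and tw(G) ≤ 2. On the other hand G contains the 3-clique {b, c, d}. A clique must lie in a single bag of any decomposition, so no decomposition can have width below 2. Combining the bounds, tw(G) = 2.

Treewidth 2.
One such decomposition:
Bags: B1 = {b, c, d}  B2 = {a, b, c}
Tree: B1–B2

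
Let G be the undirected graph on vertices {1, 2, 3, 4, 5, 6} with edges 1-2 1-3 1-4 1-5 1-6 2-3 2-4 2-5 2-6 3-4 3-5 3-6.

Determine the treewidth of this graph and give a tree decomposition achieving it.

Treewidth 3.
One optimal decomposition is:
Bags: B1 = {1, 2, 3, 4}  B2 = {1, 2, 3, 6}  B3 = {1, 2, 3, 5}
Tree: B1–B2, B1–B3

Every bag has size at most 4, so the width is 4 − 1 = 3 and tw(G) ≤ 3. For the lower bound, the 4 vertices {1, 2, 3, 4} are pairwise adjacent, and any tree decomposition puts a clique entirely inside one bag — forcing width ≥ 3. Hence tw(G) = 3 exactly.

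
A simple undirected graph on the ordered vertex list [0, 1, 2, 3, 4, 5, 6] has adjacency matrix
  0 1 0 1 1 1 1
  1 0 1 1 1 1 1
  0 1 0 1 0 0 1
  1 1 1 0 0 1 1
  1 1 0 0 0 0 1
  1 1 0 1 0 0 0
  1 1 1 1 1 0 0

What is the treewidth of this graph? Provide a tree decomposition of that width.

Each bag holds 4 vertices, so the decomposition has width 3, which upper-bounds the treewidth. On the other hand G contains the 4-clique {0, 1, 3, 5}. A clique must lie in a single bag of any decomposition, so no decomposition can have width below 3. Therefore the treewidth is 3.

Treewidth 3.
Bags: B1 = {0, 1, 3, 6}  B2 = {0, 1, 4, 6}  B3 = {0, 1, 3, 5}  B4 = {1, 2, 3, 6}
Tree: B1–B2, B1–B3, B1–B4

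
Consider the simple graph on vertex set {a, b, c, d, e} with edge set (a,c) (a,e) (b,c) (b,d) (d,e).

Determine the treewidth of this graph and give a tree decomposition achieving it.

Treewidth 2.
One such decomposition:
Bags: B1 = {b, d, e}  B2 = {a, b, e}  B3 = {a, b, c}
Tree: B1–B2, B2–B3

The largest bag has 3 vertices, giving width 2; this decomposition certifies tw(G) ≤ 2. Since b–d–e–a–c–b is a cycle in G, G is not acyclic. Forests are exactly the graphs of treewidth ≤ 1, so tw(G) ≥ 2. The upper and lower bounds meet at 2, so that is the treewidth.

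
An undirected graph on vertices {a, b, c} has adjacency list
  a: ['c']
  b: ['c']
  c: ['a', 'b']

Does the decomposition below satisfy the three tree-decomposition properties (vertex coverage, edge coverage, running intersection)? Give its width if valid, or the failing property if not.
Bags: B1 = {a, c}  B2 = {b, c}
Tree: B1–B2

Yes; width 1.

Vertex coverage: the bags together contain {a, b, c}, the full vertex set. Edge coverage: each edge of G has both endpoints in at least one bag. Running intersection: for every vertex, the bags containing it form a connected subtree. All three properties hold, so this is a valid tree decomposition of width max|bag| − 1 = 1, and hence tw(G) ≤ 1.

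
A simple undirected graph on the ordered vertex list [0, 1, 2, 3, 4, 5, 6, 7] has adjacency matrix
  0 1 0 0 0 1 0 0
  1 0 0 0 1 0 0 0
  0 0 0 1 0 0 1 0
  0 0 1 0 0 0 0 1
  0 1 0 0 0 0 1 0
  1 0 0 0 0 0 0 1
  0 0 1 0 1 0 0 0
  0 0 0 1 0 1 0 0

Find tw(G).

A width-2 tree decomposition is:
Bags: B1 = {0, 5, 7}  B2 = {0, 3, 7}  B3 = {0, 2, 3}  B4 = {0, 2, 6}  B5 = {0, 4, 6}  B6 = {0, 1, 4}
Tree: B1–B2, B2–B3, B3–B4, B4–B5, B5–B6
Every bag has size at most 3, so the width is 3 − 1 = 2 and tw(G) ≤ 2. The edges 0–5–7–3–2–6–4–1–0 form a cycle, so G is not a tree and its treewidth is at least 2. Hence tw(G) = 2 exactly.

2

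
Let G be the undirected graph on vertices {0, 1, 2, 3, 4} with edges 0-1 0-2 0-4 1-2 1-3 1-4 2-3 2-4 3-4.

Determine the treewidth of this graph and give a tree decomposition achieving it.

Treewidth 3.
Bags: B1 = {0, 1, 2, 4}  B2 = {1, 2, 3, 4}
Tree: B1–B2

The largest bag has 4 vertices, giving width 3; this decomposition certifies tw(G) ≤ 3. On the other hand G contains the 4-clique {0, 1, 2, 4}. A clique must lie in a single bag of any decomposition, so no decomposition can have width below 3. Hence tw(G) = 3 exactly.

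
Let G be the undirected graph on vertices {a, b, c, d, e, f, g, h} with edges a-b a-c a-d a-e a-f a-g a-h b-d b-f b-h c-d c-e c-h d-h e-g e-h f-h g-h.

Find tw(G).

A width-3 tree decomposition is:
Bags: B1 = {a, b, d, h}  B2 = {a, c, d, h}  B3 = {a, b, f, h}  B4 = {a, c, e, h}  B5 = {a, e, g, h}
Tree: B1–B2, B1–B3, B2–B4, B4–B5
The largest bag has 4 vertices, giving width 3; this decomposition certifies tw(G) ≤ 3. On the other hand G contains the 4-clique {a, c, d, h}. A clique must lie in a single bag of any decomposition, so no decomposition can have width below 3. Hence tw(G) = 3 exactly.

3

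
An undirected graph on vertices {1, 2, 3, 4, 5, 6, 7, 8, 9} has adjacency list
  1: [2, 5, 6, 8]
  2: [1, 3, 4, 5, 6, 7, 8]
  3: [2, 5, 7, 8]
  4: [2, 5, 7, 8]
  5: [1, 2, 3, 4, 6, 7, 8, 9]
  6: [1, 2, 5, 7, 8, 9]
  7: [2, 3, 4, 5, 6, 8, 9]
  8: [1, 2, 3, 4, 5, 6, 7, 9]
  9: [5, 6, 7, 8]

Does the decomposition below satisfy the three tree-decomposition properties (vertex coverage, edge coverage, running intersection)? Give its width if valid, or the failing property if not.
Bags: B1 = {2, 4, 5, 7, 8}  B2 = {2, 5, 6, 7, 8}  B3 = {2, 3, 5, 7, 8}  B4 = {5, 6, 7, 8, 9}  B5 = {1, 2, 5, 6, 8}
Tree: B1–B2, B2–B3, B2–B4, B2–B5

Checking the three conditions: (i) the bags cover all of {1, 2, 3, 4, 5, 6, 7, 8, 9}; (ii) for each edge, some bag contains both endpoints; (iii) the bags containing any fixed vertex form a subtree. All hold, so the decomposition is valid with width 5 − 1 = 4.

Yes; width 4.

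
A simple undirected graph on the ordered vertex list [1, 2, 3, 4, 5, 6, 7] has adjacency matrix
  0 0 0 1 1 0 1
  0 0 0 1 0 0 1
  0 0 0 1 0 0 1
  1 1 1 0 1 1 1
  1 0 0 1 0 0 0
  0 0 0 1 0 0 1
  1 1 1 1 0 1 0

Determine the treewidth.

A width-2 tree decomposition is:
Bags: B1 = {2, 4, 7}  B2 = {4, 6, 7}  B3 = {3, 4, 7}  B4 = {1, 4, 7}  B5 = {1, 4, 5}
Tree: B1–B2, B1–B3, B3–B4, B4–B5
The largest bag has 3 vertices, giving width 2; this decomposition certifies tw(G) ≤ 2. For the lower bound, the 3 vertices {1, 4, 5} are pairwise adjacent, and any tree decomposition puts a clique entirely inside one bag — forcing width ≥ 2. Therefore the treewidth is 2.

2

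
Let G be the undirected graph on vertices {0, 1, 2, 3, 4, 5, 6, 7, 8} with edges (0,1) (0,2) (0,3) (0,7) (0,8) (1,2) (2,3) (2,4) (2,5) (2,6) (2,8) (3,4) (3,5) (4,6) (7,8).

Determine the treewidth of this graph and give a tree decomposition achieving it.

The largest bag has 3 vertices, giving width 2; this decomposition certifies tw(G) ≤ 2. Conversely, {0, 2, 8} is a clique of size 3, and the vertices of any clique must share a bag in every tree decomposition; so some bag has ≥ 3 vertices and tw(G) ≥ 2. Therefore the treewidth is 2.

Treewidth 2.
One such decomposition:
Bags: B1 = {2, 3, 5}  B2 = {0, 2, 3}  B3 = {0, 2, 8}  B4 = {0, 7, 8}  B5 = {2, 3, 4}  B6 = {0, 1, 2}  B7 = {2, 4, 6}
Tree: B1–B2, B2–B3, B3–B4, B2–B5, B2–B6, B5–B7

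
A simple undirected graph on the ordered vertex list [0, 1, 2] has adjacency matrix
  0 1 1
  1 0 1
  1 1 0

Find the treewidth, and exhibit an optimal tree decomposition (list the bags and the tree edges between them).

With just one bag of size 3, the width is 3 − 1 = 2, so tw(G) ≤ 2. On the other hand G contains the 3-clique {0, 1, 2}. A clique must lie in a single bag of any decomposition, so no decomposition can have width below 2. Hence tw(G) = 2 exactly.

Treewidth 2.
One such decomposition:
Bags: B1 = {0, 1, 2}
Tree: (single bag)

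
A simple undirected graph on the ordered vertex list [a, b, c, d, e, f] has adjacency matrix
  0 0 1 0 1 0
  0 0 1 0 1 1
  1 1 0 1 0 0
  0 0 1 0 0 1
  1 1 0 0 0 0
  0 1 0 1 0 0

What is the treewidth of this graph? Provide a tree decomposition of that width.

Every bag has size at most 3, so the width is 3 − 1 = 2 and tw(G) ≤ 2. For the lower bound, G contains the cycle f–d–c–b–f, so G is not a forest; only forests have treewidth ≤ 1, hence tw(G) ≥ 2. Therefore the treewidth is 2.

Treewidth 2.
One such decomposition:
Bags: B1 = {b, d, f}  B2 = {b, c, d}  B3 = {b, c, e}  B4 = {a, c, e}
Tree: B1–B2, B2–B3, B3–B4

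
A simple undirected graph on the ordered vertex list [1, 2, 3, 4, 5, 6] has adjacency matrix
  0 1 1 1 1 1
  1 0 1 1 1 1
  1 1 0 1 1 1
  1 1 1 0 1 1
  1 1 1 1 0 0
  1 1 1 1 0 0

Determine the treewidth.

4

A width-4 tree decomposition is:
Bags: B1 = {1, 2, 3, 4, 5}  B2 = {1, 2, 3, 4, 6}
Tree: B1–B2
Every bag has size at most 5, so the width is 5 − 1 = 4 and tw(G) ≤ 4. On the other hand G contains the 5-clique {1, 2, 3, 4, 5}. A clique must lie in a single bag of any decomposition, so no decomposition can have width below 4. Hence tw(G) = 4 exactly.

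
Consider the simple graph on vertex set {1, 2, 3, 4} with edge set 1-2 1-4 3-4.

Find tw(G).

A width-1 tree decomposition is:
Bags: B1 = {1, 2}  B2 = {1, 4}  B3 = {3, 4}
Tree: B1–B2, B2–B3
Every bag has size at most 2, so the width is 2 − 1 = 1 and tw(G) ≤ 1. Since G has at least one edge (e.g. 1–2), it is not an edgeless graph, so tw(G) ≥ 1. Combining the bounds, tw(G) = 1.

1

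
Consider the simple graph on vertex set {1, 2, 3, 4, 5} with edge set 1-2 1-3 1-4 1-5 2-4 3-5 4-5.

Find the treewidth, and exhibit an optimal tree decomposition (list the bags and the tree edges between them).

Treewidth 2.
One optimal decomposition is:
Bags: B1 = {1, 3, 5}  B2 = {1, 4, 5}  B3 = {1, 2, 4}
Tree: B1–B2, B2–B3

Each bag holds 3 vertices, so the decomposition has width 2, which upper-bounds the treewidth. On the other hand G contains the 3-clique {1, 3, 5}. A clique must lie in a single bag of any decomposition, so no decomposition can have width below 2. Combining the bounds, tw(G) = 2.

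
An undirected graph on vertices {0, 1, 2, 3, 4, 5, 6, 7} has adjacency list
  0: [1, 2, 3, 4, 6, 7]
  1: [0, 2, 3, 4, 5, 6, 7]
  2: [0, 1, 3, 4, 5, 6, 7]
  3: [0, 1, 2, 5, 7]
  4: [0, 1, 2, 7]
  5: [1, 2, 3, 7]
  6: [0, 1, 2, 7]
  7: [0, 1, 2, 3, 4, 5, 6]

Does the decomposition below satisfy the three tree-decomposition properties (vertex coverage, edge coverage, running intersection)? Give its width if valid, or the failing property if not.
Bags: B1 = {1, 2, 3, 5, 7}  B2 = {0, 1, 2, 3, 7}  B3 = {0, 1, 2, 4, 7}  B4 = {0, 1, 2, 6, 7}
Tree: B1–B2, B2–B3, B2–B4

Yes; width 4.

Every vertex of G appears in some bag (union = {0, 1, 2, 3, 4, 5, 6, 7}); every edge is covered by a bag; and for each vertex v the set of bags containing v is connected in the bag tree. The decomposition is therefore valid. The largest bag has 5 vertices, so the width is 4.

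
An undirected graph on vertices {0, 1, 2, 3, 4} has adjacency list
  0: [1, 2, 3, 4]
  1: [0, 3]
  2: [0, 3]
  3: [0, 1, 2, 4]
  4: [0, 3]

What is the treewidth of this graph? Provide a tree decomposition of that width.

Treewidth 2.
Bags: B1 = {0, 2, 3}  B2 = {0, 1, 3}  B3 = {0, 3, 4}
Tree: B1–B2, B2–B3

Each bag holds 3 vertices, so the decomposition has width 2, which upper-bounds the treewidth. For the lower bound, the 3 vertices {0, 1, 3} are pairwise adjacent, and any tree decomposition puts a clique entirely inside one bag — forcing width ≥ 2. The upper and lower bounds meet at 2, so that is the treewidth.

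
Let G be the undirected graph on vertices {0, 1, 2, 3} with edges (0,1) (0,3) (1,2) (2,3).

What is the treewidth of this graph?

2

A width-2 tree decomposition is:
Bags: B1 = {0, 2, 3}  B2 = {0, 1, 2}
Tree: B1–B2
Every bag has size at most 3, so the width is 3 − 1 = 2 and tw(G) ≤ 2. For the lower bound, G contains the cycle 0–3–2–1–0, so G is not a forest; only forests have treewidth ≤ 1, hence tw(G) ≥ 2. Hence tw(G) = 2 exactly.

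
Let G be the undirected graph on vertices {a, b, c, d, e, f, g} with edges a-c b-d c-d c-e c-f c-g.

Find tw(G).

A width-1 tree decomposition is:
Bags: B1 = {c, e}  B2 = {c, d}  B3 = {b, d}  B4 = {a, c}  B5 = {c, g}  B6 = {c, f}
Tree: B1–B2, B2–B3, B2–B4, B2–B5, B2–B6
Every bag has size at most 2, so the width is 2 − 1 = 1 and tw(G) ≤ 1. Since G has at least one edge (e.g. e–c), it is not an edgeless graph, so tw(G) ≥ 1. Hence tw(G) = 1 exactly.

1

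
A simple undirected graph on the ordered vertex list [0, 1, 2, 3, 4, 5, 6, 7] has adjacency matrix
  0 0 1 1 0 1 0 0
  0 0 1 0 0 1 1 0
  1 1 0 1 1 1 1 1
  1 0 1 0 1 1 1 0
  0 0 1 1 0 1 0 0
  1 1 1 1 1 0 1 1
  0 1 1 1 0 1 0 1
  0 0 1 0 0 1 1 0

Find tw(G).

A width-3 tree decomposition is:
Bags: B1 = {2, 3, 4, 5}  B2 = {2, 3, 5, 6}  B3 = {0, 2, 3, 5}  B4 = {1, 2, 5, 6}  B5 = {2, 5, 6, 7}
Tree: B1–B2, B2–B3, B2–B4, B2–B5
The largest bag has 4 vertices, giving width 3; this decomposition certifies tw(G) ≤ 3. Conversely, {1, 2, 5, 6} is a clique of size 4, and the vertices of any clique must share a bag in every tree decomposition; so some bag has ≥ 4 vertices and tw(G) ≥ 3. Hence tw(G) = 3 exactly.

3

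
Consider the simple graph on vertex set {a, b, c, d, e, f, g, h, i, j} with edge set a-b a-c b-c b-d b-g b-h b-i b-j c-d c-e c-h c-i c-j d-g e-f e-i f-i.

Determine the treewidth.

2

A width-2 tree decomposition is:
Bags: B1 = {b, c, d}  B2 = {b, d, g}  B3 = {b, c, i}  B4 = {b, c, j}  B5 = {c, e, i}  B6 = {b, c, h}  B7 = {a, b, c}  B8 = {e, f, i}
Tree: B1–B2, B1–B3, B1–B4, B3–B5, B3–B6, B4–B7, B5–B8
The largest bag has 3 vertices, giving width 2; this decomposition certifies tw(G) ≤ 2. On the other hand G contains the 3-clique {c, e, i}. A clique must lie in a single bag of any decomposition, so no decomposition can have width below 2. The upper and lower bounds meet at 2, so that is the treewidth.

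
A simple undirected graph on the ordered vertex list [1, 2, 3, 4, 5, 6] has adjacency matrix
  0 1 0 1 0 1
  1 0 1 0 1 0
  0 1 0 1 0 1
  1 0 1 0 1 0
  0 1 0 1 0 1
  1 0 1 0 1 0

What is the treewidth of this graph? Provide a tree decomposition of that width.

Treewidth 3.
One such decomposition:
Bags: B1 = {2, 4, 5, 6}  B2 = {1, 2, 4, 6}  B3 = {2, 3, 4, 6}
Tree: B1–B2, B2–B3

Every bag has size at most 4, so the width is 4 − 1 = 3 and tw(G) ≤ 3. For the lower bound: the 4 vertex sets {4,5}, {1,6}, {2}, {3} are disjoint, each induces a connected subgraph, and every pair is joined by at least one edge of G. Contracting each set to a single vertex therefore yields K_{4} as a minor, and since treewidth is minor-monotone, tw(G) ≥ tw(K_{4}) = 3. Hence tw(G) = 3 exactly.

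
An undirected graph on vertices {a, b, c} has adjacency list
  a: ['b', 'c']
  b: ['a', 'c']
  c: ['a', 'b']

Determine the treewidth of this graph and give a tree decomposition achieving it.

Treewidth 2.
One optimal decomposition is:
Bags: B1 = {a, b, c}
Tree: (single bag)

A single bag containing all 3 vertices is trivially a valid decomposition of width 2. For the lower bound, the 3 vertices {a, b, c} are pairwise adjacent, and any tree decomposition puts a clique entirely inside one bag — forcing width ≥ 2. Combining the bounds, tw(G) = 2.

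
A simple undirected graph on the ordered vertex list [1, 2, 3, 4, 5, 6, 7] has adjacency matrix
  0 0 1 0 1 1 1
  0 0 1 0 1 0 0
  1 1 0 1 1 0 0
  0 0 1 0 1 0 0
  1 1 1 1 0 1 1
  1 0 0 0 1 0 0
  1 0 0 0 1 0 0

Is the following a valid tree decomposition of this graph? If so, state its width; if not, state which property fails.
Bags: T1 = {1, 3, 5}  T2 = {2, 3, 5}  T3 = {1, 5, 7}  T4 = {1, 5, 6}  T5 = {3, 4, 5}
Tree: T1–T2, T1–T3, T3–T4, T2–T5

Yes; width 2.

Vertex coverage: the bags together contain {1, 2, 3, 4, 5, 6, 7}, the full vertex set. Edge coverage: each edge of G has both endpoints in at least one bag. Running intersection: for every vertex, the bags containing it form a connected subtree. All three properties hold, so this is a valid tree decomposition of width max|bag| − 1 = 2, and hence tw(G) ≤ 2.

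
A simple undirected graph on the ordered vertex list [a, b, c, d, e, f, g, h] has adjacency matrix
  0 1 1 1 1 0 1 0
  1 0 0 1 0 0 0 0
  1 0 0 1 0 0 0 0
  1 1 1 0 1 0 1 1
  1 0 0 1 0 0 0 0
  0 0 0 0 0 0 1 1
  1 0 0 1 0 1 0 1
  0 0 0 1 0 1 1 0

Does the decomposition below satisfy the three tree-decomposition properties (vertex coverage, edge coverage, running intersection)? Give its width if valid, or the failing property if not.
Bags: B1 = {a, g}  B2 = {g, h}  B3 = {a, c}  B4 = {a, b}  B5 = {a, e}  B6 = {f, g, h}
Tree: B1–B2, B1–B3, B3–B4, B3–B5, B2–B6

A tree decomposition must satisfy three properties: every vertex lies in some bag; for every edge, both endpoints lie together in some bag; and for every vertex, the bags containing it form a connected subtree. Here vertex d appears in no bag, so the decomposition is invalid.

No — vertex d appears in no bag.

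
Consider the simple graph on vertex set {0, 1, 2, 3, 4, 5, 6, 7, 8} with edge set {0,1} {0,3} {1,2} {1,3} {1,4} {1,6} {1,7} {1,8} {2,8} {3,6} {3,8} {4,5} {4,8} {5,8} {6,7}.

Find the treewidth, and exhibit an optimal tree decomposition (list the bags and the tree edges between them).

Treewidth 2.
Bags: B1 = {1, 3, 6}  B2 = {1, 3, 8}  B3 = {0, 1, 3}  B4 = {1, 4, 8}  B5 = {1, 2, 8}  B6 = {4, 5, 8}  B7 = {1, 6, 7}
Tree: B1–B2, B1–B3, B2–B4, B4–B5, B4–B6, B1–B7

Each bag holds 3 vertices, so the decomposition has width 2, which upper-bounds the treewidth. On the other hand G contains the 3-clique {1, 2, 8}. A clique must lie in a single bag of any decomposition, so no decomposition can have width below 2. The upper and lower bounds meet at 2, so that is the treewidth.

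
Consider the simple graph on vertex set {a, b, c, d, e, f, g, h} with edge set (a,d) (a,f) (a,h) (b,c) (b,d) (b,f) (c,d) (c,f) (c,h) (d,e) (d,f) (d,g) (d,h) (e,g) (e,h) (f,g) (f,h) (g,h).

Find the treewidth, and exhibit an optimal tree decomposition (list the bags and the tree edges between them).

Treewidth 3.
Bags: B1 = {d, f, g, h}  B2 = {c, d, f, h}  B3 = {b, c, d, f}  B4 = {d, e, g, h}  B5 = {a, d, f, h}
Tree: B1–B2, B2–B3, B1–B4, B2–B5

Each bag holds 4 vertices, so the decomposition has width 3, which upper-bounds the treewidth. For the lower bound, the 4 vertices {d, e, g, h} are pairwise adjacent, and any tree decomposition puts a clique entirely inside one bag — forcing width ≥ 3. Combining the bounds, tw(G) = 3.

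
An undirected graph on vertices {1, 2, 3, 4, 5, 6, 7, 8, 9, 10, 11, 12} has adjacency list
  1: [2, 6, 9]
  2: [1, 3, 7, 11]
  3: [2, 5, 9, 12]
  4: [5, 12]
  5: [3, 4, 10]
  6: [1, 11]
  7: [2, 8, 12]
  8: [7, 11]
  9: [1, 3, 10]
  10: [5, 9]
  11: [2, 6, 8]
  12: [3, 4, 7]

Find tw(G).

3

A width-3 tree decomposition is:
Bags: B1 = {6, 7, 8, 11}  B2 = {2, 6, 7, 11}  B3 = {1, 2, 6, 7}  B4 = {1, 2, 7, 12}  B5 = {1, 2, 3, 12}  B6 = {1, 3, 9, 12}  B7 = {3, 4, 9, 12}  B8 = {3, 4, 5, 9}  B9 = {4, 5, 9, 10}
Tree: B1–B2, B2–B3, B3–B4, B4–B5, B5–B6, B6–B7, B7–B8, B8–B9
Every bag has size at most 4, so the width is 4 − 1 = 3 and tw(G) ≤ 3. For the lower bound: the 4 vertex sets {6,8,11}, {7}, {2}, {1,3,9,12} are disjoint, each induces a connected subgraph, and every pair is joined by at least one edge of G. Contracting each set to a single vertex therefore yields K_{4} as a minor, and since treewidth is minor-monotone, tw(G) ≥ tw(K_{4}) = 3. Hence tw(G) = 3 exactly.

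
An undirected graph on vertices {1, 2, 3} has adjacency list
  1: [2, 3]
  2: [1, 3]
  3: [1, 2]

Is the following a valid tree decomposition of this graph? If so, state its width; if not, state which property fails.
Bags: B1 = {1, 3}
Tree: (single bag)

A tree decomposition must satisfy three properties: every vertex lies in some bag; for every edge, both endpoints lie together in some bag; and for every vertex, the bags containing it form a connected subtree. Here vertex 2 appears in no bag, so the decomposition is invalid.

No — vertex 2 appears in no bag.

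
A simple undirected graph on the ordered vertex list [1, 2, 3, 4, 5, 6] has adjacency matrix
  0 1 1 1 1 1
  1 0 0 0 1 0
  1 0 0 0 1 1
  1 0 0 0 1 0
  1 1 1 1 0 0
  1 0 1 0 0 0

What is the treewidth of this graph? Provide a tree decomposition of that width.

The largest bag has 3 vertices, giving width 2; this decomposition certifies tw(G) ≤ 2. On the other hand G contains the 3-clique {1, 2, 5}. A clique must lie in a single bag of any decomposition, so no decomposition can have width below 2. Combining the bounds, tw(G) = 2.

Treewidth 2.
One optimal decomposition is:
Bags: B1 = {1, 3, 5}  B2 = {1, 3, 6}  B3 = {1, 2, 5}  B4 = {1, 4, 5}
Tree: B1–B2, B1–B3, B3–B4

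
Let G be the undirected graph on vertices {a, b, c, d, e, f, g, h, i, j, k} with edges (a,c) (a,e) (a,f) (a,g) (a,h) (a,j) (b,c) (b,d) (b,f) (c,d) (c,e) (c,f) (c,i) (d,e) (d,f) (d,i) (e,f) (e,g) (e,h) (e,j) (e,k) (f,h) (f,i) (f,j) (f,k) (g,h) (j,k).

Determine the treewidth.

A width-3 tree decomposition is:
Bags: B1 = {a, e, f, j}  B2 = {a, c, e, f}  B3 = {e, f, j, k}  B4 = {a, e, f, h}  B5 = {c, d, e, f}  B6 = {b, c, d, f}  B7 = {a, e, g, h}  B8 = {c, d, f, i}
Tree: B1–B2, B1–B3, B1–B4, B2–B5, B5–B6, B4–B7, B6–B8
The largest bag has 4 vertices, giving width 3; this decomposition certifies tw(G) ≤ 3. For the lower bound, the 4 vertices {a, e, g, h} are pairwise adjacent, and any tree decomposition puts a clique entirely inside one bag — forcing width ≥ 3. The upper and lower bounds meet at 3, so that is the treewidth.

3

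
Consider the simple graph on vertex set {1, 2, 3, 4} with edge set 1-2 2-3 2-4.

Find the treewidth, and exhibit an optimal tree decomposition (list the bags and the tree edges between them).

Each bag holds 2 vertices, so the decomposition has width 1, which upper-bounds the treewidth. Any graph with an edge has treewidth ≥ 1, and G has the edge 4–2. Hence tw(G) = 1 exactly.

Treewidth 1.
One such decomposition:
Bags: B1 = {2, 4}  B2 = {2, 3}  B3 = {1, 2}
Tree: B1–B2, B1–B3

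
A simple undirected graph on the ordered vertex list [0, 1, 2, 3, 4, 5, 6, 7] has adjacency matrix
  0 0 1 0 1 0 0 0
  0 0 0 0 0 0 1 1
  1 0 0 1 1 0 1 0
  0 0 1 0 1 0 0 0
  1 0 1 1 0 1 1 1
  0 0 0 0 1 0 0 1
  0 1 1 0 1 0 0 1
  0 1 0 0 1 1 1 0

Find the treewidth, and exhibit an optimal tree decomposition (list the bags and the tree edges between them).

Treewidth 2.
One such decomposition:
Bags: B1 = {2, 4, 6}  B2 = {4, 6, 7}  B3 = {0, 2, 4}  B4 = {2, 3, 4}  B5 = {1, 6, 7}  B6 = {4, 5, 7}
Tree: B1–B2, B1–B3, B1–B4, B2–B5, B2–B6

Every bag has size at most 3, so the width is 3 − 1 = 2 and tw(G) ≤ 2. On the other hand G contains the 3-clique {1, 6, 7}. A clique must lie in a single bag of any decomposition, so no decomposition can have width below 2. Combining the bounds, tw(G) = 2.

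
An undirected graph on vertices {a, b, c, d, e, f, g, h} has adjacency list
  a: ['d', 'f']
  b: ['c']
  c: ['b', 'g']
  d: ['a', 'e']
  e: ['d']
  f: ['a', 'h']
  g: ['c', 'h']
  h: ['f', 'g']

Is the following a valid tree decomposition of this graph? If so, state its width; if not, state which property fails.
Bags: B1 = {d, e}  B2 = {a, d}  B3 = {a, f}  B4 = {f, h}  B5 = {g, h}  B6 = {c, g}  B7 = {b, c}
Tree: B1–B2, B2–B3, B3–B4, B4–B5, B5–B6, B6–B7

Checking the three conditions: (i) the bags cover all of {a, b, c, d, e, f, g, h}; (ii) for each edge, some bag contains both endpoints; (iii) the bags containing any fixed vertex form a subtree. All hold, so the decomposition is valid with width 2 − 1 = 1.

Yes; width 1.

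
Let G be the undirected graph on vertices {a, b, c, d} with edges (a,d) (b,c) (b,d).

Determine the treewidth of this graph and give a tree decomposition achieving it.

Each bag holds 2 vertices, so the decomposition has width 1, which upper-bounds the treewidth. G has an edge, so its treewidth is at least 1. Therefore the treewidth is 1.

Treewidth 1.
Bags: B1 = {b, d}  B2 = {b, c}  B3 = {a, d}
Tree: B1–B2, B1–B3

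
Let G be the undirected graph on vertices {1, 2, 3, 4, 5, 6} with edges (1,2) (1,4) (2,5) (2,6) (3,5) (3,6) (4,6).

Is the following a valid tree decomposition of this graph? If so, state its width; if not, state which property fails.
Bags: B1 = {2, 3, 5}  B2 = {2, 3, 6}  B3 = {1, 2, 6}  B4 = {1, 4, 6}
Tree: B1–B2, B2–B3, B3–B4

Yes; width 2.

Every vertex of G appears in some bag (union = {1, 2, 3, 4, 5, 6}); every edge is covered by a bag; and for each vertex v the set of bags containing v is connected in the bag tree. The decomposition is therefore valid. The largest bag has 3 vertices, so the width is 2.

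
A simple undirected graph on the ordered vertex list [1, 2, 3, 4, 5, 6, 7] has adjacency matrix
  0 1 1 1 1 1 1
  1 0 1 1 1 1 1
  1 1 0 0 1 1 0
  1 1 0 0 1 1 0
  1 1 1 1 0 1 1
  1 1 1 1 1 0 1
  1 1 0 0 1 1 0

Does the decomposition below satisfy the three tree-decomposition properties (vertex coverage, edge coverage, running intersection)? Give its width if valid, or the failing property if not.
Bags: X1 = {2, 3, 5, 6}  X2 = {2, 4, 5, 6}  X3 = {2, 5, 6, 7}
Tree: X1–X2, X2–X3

No — vertex 1 appears in no bag.

A tree decomposition must satisfy three properties: every vertex lies in some bag; for every edge, both endpoints lie together in some bag; and for every vertex, the bags containing it form a connected subtree. Here vertex 1 appears in no bag, so the decomposition is invalid.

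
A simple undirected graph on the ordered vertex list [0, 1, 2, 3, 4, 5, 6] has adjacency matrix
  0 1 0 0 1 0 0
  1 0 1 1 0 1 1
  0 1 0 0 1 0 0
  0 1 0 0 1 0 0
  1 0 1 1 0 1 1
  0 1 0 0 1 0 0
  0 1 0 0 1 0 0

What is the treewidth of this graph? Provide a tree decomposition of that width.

Treewidth 2.
Bags: B1 = {1, 2, 4}  B2 = {1, 4, 5}  B3 = {0, 1, 4}  B4 = {1, 4, 6}  B5 = {1, 3, 4}
Tree: B1–B2, B2–B3, B3–B4, B4–B5

The largest bag has 3 vertices, giving width 2; this decomposition certifies tw(G) ≤ 2. Since 4–2–1–5–4 is a cycle in G, G is not acyclic. Forests are exactly the graphs of treewidth ≤ 1, so tw(G) ≥ 2. Therefore the treewidth is 2.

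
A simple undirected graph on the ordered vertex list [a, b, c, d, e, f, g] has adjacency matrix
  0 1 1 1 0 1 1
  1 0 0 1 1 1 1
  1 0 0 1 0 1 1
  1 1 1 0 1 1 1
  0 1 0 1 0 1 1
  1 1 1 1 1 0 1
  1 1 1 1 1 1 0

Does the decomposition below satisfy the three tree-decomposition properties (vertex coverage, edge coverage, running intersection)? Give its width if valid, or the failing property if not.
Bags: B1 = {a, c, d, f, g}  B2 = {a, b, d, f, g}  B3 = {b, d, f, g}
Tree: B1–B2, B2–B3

No — vertex e appears in no bag.

A tree decomposition must satisfy three properties: every vertex lies in some bag; for every edge, both endpoints lie together in some bag; and for every vertex, the bags containing it form a connected subtree. Here vertex e appears in no bag, so the decomposition is invalid.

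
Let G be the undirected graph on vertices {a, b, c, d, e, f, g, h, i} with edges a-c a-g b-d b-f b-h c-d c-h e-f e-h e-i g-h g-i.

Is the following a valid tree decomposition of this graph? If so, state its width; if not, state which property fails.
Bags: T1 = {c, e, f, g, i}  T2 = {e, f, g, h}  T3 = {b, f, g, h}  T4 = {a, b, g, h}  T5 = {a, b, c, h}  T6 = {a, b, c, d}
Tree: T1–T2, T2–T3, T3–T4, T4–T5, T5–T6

No — bags containing vertex c are not connected in the tree.

A tree decomposition must satisfy three properties: every vertex lies in some bag; for every edge, both endpoints lie together in some bag; and for every vertex, the bags containing it form a connected subtree. Here bags containing vertex c are not connected in the tree, so the decomposition is invalid.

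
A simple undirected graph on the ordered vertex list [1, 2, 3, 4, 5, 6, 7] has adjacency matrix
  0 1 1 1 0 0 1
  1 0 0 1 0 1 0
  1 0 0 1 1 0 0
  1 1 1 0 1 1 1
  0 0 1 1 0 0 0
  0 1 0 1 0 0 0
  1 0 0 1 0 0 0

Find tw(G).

2

A width-2 tree decomposition is:
Bags: B1 = {1, 4, 7}  B2 = {1, 3, 4}  B3 = {1, 2, 4}  B4 = {3, 4, 5}  B5 = {2, 4, 6}
Tree: B1–B2, B1–B3, B2–B4, B3–B5
Each bag holds 3 vertices, so the decomposition has width 2, which upper-bounds the treewidth. For the lower bound, the 3 vertices {1, 2, 4} are pairwise adjacent, and any tree decomposition puts a clique entirely inside one bag — forcing width ≥ 2. Therefore the treewidth is 2.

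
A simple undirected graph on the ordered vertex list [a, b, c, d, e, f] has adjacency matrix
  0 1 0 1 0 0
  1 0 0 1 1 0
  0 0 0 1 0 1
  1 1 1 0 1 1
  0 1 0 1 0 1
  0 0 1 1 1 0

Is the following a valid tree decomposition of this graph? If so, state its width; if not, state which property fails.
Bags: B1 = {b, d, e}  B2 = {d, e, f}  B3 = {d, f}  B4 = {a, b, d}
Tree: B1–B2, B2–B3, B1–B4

No — vertex c appears in no bag.

A tree decomposition must satisfy three properties: every vertex lies in some bag; for every edge, both endpoints lie together in some bag; and for every vertex, the bags containing it form a connected subtree. Here vertex c appears in no bag, so the decomposition is invalid.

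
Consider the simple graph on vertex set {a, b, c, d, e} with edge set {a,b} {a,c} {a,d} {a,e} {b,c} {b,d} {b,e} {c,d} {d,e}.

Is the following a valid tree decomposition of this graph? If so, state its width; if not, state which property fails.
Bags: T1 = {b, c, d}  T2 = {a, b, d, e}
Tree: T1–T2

A tree decomposition must satisfy three properties: every vertex lies in some bag; for every edge, both endpoints lie together in some bag; and for every vertex, the bags containing it form a connected subtree. Here edge (a,c) lies in no bag, so the decomposition is invalid.

No — edge (a,c) lies in no bag.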